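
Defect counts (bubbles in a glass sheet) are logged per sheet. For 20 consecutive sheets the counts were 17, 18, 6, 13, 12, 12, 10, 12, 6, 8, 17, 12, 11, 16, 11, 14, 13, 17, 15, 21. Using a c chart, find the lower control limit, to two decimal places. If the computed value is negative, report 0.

c̄ = (17 + 18 + 6 + 13 + 12 + 12 + 10 + 12 + 6 + 8 + 17 + 12 + 11 + 16 + 11 + 14 + 13 + 17 + 15 + 21) / 20 = 261 / 20 = 13.0500
LCL = c̄ − 3√c̄ = 13.0500 − 3 × 3.6125 = 2.2126

2.21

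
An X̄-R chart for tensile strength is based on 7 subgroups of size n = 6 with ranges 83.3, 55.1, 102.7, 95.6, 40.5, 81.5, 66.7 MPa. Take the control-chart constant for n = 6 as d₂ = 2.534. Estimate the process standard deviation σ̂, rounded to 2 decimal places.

29.62

R̄ = (83.3 + 55.1 + 102.7 + 95.6 + 40.5 + 81.5 + 66.7) / 7 = 75.0571
σ̂ = R̄ / d₂ = 75.0571 / 2.534 = 29.6200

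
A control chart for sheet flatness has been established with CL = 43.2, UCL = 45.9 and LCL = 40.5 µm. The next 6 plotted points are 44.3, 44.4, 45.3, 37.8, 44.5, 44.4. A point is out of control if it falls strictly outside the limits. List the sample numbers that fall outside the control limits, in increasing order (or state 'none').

4

Compare each point to [40.5, 45.9]: sample 4 = 37.8 < LCL.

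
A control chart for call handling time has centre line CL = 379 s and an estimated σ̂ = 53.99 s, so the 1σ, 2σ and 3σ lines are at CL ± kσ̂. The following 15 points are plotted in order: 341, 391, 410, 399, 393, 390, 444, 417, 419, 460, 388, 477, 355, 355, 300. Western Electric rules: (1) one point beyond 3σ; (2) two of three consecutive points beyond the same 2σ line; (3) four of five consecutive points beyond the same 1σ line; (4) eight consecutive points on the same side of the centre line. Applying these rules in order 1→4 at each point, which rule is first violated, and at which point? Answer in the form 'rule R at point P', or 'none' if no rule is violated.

rule 4 at point 9

Zone of each point (C = within 1σ̂, B = 1σ̂–2σ̂, A = 2σ̂–3σ̂, * = beyond 3σ̂; sign = side of CL): 1:-C, 2:+C, 3:+C, 4:+C, 5:+C, 6:+C, 7:+B, 8:+C, 9:+C, 10:+B, 11:+C, 12:+B, 13:-C, 14:-C, 15:-B
Rule 4 (eight consecutive points on the same side of the centre line) is satisfied at point 9.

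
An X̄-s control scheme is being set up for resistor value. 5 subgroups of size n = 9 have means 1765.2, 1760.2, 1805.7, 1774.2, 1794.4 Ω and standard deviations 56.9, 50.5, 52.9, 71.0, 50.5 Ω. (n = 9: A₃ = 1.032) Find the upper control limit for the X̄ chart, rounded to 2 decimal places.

1838.10

X̄̄ = (1765.2 + 1760.2 + 1805.7 + 1774.2 + 1794.4) / 5 = 1779.9400
s̄ = (56.9 + 50.5 + 52.9 + 71.0 + 50.5) / 5 = 56.3600
UCL = X̄̄ + A₃·s̄ = 1779.9400 + 1.032 × 56.3600 = 1838.1035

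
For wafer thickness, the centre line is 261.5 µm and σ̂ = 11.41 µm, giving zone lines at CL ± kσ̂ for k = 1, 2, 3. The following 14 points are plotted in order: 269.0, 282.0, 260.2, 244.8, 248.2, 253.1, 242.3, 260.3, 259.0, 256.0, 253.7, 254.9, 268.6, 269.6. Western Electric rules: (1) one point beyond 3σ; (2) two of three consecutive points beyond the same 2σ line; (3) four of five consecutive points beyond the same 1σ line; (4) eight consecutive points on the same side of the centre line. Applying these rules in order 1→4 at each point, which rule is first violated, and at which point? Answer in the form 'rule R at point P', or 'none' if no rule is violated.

rule 4 at point 10

Zone of each point (C = within 1σ̂, B = 1σ̂–2σ̂, A = 2σ̂–3σ̂, * = beyond 3σ̂; sign = side of CL): 1:+C, 2:+B, 3:-C, 4:-B, 5:-B, 6:-C, 7:-B, 8:-C, 9:-C, 10:-C, 11:-C, 12:-C, 13:+C, 14:+C
Rule 4 (eight consecutive points on the same side of the centre line) is satisfied at point 10.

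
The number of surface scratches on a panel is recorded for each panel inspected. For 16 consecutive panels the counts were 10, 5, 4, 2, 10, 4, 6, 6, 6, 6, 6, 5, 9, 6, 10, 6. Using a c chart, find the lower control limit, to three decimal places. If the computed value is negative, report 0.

0.000

c̄ = (10 + 5 + 4 + 2 + 10 + 4 + 6 + 6 + 6 + 6 + 6 + 5 + 9 + 6 + 10 + 6) / 16 = 101 / 16 = 6.3125
LCL = c̄ − 3√c̄ = 6.3125 − 3 × 2.5125 = -1.2249 → 0 (cannot be negative)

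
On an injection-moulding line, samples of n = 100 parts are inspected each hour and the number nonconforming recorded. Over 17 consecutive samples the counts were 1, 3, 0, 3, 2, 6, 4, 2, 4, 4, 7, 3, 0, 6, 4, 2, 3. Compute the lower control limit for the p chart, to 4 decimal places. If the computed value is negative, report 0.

p̄ = Σdᵢ / (k·n) = 54 / (17 × 100) = 0.03176
LCL = p̄ − 3·√(p̄(1−p̄)/n) = 0.03176 − 3 × 0.01754 = -0.02085 → 0 (negative, so LCL = 0)

0.0000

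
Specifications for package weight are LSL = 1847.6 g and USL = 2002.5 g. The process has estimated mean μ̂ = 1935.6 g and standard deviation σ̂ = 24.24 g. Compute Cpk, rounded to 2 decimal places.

Cpu = (USL − μ̂) / (3σ̂) = (2002.5 − 1935.6) / (3 × 24.24) = 0.9200; Cpl = (μ̂ − LSL) / (3σ̂) = (1935.6 − 1847.6) / (3 × 24.24) = 1.2101; Cpk = min(Cpu, Cpl) = 0.9200

0.92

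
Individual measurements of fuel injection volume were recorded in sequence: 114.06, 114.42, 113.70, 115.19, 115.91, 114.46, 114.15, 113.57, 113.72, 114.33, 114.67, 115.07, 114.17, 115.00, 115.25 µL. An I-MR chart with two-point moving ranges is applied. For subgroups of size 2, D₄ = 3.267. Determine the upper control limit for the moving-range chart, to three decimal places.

Moving ranges: 0.36, 0.72, 1.49, 0.72, 1.45, 0.31, 0.58, 0.15, 0.61, 0.34, 0.40, 0.90, 0.83, 0.25; M̄R̄ = 9.1100 / 14 = 0.6507
UCL_MR = D₄·M̄R̄ = 3.267 × 0.6507 = 2.1259

2.126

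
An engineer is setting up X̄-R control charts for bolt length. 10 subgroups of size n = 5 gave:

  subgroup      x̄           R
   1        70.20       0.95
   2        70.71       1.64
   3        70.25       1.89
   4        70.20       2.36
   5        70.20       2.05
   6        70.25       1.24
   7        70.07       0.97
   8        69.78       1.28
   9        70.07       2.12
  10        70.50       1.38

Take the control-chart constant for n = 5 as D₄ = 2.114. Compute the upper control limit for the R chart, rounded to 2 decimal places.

3.36

R̄ = (0.95 + 1.64 + 1.89 + 2.36 + 2.05 + 1.24 + 0.97 + 1.28 + 2.12 + 1.38) / 10 = 15.8800 / 10 = 1.5880
UCL_R = D₄·R̄ = 2.114 × 1.5880 = 3.3570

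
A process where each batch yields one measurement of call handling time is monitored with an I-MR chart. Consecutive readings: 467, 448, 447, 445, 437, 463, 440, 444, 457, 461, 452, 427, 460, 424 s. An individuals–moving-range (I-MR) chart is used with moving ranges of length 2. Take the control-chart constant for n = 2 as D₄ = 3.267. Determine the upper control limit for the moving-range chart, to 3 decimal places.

51.015

Moving ranges: 19, 1, 2, 8, 26, 23, 4, 13, 4, 9, 25, 33, 36; M̄R̄ = 203.0000 / 13 = 15.6154
UCL_MR = D₄·M̄R̄ = 3.267 × 15.6154 = 51.0155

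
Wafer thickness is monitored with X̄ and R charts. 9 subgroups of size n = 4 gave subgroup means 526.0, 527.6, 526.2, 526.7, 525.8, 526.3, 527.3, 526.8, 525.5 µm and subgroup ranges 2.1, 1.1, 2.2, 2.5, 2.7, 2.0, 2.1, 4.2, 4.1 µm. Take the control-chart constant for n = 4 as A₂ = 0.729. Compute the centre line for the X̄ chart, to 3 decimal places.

526.467

X̄̄ = (526.0 + 527.6 + 526.2 + 526.7 + 525.8 + 526.3 + 527.3 + 526.8 + 525.5) / 9 = 4738.2000 / 9 = 526.4667
CL = X̄̄ = 526.4667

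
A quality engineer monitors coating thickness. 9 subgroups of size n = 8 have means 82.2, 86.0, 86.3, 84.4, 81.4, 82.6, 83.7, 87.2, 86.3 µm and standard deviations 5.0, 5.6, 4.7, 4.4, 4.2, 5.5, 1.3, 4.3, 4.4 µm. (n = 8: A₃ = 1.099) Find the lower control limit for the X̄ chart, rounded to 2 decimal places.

79.64

X̄̄ = (82.2 + 86.0 + 86.3 + 84.4 + 81.4 + 82.6 + 83.7 + 87.2 + 86.3) / 9 = 84.4556
s̄ = (5.0 + 5.6 + 4.7 + 4.4 + 4.2 + 5.5 + 1.3 + 4.3 + 4.4) / 9 = 4.3778
LCL = X̄̄ − A₃·s̄ = 84.4556 − 1.099 × 4.3778 = 79.6444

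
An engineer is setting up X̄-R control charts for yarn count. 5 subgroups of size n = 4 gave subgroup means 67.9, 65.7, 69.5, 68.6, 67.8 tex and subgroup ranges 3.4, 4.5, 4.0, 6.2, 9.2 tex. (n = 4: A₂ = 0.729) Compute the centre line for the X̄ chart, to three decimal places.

67.900

X̄̄ = (67.9 + 65.7 + 69.5 + 68.6 + 67.8) / 5 = 339.5000 / 5 = 67.9000
CL = X̄̄ = 67.9000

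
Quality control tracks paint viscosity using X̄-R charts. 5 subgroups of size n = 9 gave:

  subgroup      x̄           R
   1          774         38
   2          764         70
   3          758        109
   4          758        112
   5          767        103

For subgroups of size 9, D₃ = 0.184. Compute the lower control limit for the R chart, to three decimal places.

R̄ = (38 + 70 + 109 + 112 + 103) / 5 = 432.0000 / 5 = 86.4000
LCL_R = D₃·R̄ = 0.184 × 86.4000 = 15.8976

15.898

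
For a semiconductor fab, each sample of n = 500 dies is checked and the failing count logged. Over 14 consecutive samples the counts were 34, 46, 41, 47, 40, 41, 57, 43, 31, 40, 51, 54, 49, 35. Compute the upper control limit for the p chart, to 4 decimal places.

0.1248

p̄ = Σdᵢ / (k·n) = 609 / (14 × 500) = 0.08700
UCL = p̄ + 3·√(p̄(1−p̄)/n) = 0.08700 + 3 × √(0.08700×0.91300/500) = 0.08700 + 3 × 0.01260 = 0.12481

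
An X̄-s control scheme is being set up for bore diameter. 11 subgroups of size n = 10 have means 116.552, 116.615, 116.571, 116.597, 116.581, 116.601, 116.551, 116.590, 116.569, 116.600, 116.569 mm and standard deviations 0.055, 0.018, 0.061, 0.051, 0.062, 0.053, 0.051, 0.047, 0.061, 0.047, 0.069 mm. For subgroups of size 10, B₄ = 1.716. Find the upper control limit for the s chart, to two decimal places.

0.09

s̄ = (0.055 + 0.018 + 0.061 + 0.051 + 0.062 + 0.053 + 0.051 + 0.047 + 0.061 + 0.047 + 0.069) / 11 = 0.0523
UCL_s = B₄·s̄ = 1.716 × 0.0523 = 0.0897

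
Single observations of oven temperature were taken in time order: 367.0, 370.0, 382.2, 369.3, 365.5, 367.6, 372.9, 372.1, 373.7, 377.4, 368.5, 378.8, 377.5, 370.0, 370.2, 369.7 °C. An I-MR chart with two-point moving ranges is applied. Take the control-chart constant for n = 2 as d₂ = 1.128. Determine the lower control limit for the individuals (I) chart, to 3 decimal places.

358.887

X̄ = (367.0 + 370.0 + 382.2 + 369.3 + 365.5 + 367.6 + 372.9 + 372.1 + 373.7 + 377.4 + 368.5 + 378.8 + 377.5 + 370.0 + 370.2 + 369.7) / 16 = 372.0250
Moving ranges: 3.0, 12.2, 12.9, 3.8, 2.1, 5.3, 0.8, 1.6, 3.7, 8.9, 10.3, 1.3, 7.5, 0.2, 0.5; M̄R̄ = 74.1000 / 15 = 4.9400
LCL = X̄ − 3·M̄R̄/d₂ = 372.0250 − 3 × 4.9400 / 1.128 = 358.8867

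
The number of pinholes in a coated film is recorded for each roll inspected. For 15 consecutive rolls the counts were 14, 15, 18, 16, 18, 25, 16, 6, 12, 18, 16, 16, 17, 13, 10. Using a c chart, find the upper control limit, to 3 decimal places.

c̄ = (14 + 15 + 18 + 16 + 18 + 25 + 16 + 6 + 12 + 18 + 16 + 16 + 17 + 13 + 10) / 15 = 230 / 15 = 15.3333
UCL = c̄ + 3√c̄ = 15.3333 + 3 × √15.3333 = 15.3333 + 3 × 3.9158 = 27.0807

27.081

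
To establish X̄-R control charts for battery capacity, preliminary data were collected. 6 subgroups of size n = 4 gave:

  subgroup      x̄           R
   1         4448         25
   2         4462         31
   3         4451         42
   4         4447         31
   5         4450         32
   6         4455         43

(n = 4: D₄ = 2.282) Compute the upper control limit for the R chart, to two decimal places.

R̄ = (25 + 31 + 42 + 31 + 32 + 43) / 6 = 204.0000 / 6 = 34.0000
UCL_R = D₄·R̄ = 2.282 × 34.0000 = 77.5880

77.59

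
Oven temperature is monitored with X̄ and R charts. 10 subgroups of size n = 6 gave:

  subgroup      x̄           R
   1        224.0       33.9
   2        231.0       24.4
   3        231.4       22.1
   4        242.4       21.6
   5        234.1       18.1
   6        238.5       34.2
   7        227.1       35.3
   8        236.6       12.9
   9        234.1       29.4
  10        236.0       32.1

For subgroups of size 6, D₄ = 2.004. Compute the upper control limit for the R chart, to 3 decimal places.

R̄ = (33.9 + 24.4 + 22.1 + 21.6 + 18.1 + 34.2 + 35.3 + 12.9 + 29.4 + 32.1) / 10 = 264.0000 / 10 = 26.4000
UCL_R = D₄·R̄ = 2.004 × 26.4000 = 52.9056

52.906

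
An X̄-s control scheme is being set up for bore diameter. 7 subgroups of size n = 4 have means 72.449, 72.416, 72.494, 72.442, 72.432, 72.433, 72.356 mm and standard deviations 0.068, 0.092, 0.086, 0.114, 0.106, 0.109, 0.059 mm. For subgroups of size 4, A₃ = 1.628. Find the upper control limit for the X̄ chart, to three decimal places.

72.579

X̄̄ = (72.449 + 72.416 + 72.494 + 72.442 + 72.432 + 72.433 + 72.356) / 7 = 72.4317
s̄ = (0.068 + 0.092 + 0.086 + 0.114 + 0.106 + 0.109 + 0.059) / 7 = 0.0906
UCL = X̄̄ + A₃·s̄ = 72.4317 + 1.628 × 0.0906 = 72.5792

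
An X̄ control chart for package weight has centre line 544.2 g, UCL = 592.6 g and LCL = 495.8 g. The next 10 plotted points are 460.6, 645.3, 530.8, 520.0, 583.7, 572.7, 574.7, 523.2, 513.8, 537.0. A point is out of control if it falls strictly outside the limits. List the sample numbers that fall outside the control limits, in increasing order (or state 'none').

Compare each point to [495.8, 592.6]: sample 1 = 460.6 < LCL; sample 2 = 645.3 > UCL.

1, 2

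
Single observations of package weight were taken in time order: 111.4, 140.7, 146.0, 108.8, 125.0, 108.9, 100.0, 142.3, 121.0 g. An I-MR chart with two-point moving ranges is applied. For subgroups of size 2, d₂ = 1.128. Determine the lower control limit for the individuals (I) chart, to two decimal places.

X̄ = (111.4 + 140.7 + 146.0 + 108.8 + 125.0 + 108.9 + 100.0 + 142.3 + 121.0) / 9 = 122.6778
Moving ranges: 29.3, 5.3, 37.2, 16.2, 16.1, 8.9, 42.3, 21.3; M̄R̄ = 176.6000 / 8 = 22.0750
LCL = X̄ − 3·M̄R̄/d₂ = 122.6778 − 3 × 22.0750 / 1.128 = 63.9677

63.97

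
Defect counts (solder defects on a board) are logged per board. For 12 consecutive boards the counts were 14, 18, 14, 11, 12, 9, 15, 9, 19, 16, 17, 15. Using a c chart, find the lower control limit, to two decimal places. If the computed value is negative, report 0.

c̄ = (14 + 18 + 14 + 11 + 12 + 9 + 15 + 9 + 19 + 16 + 17 + 15) / 12 = 169 / 12 = 14.0833
LCL = c̄ − 3√c̄ = 14.0833 − 3 × 3.7528 = 2.8250

2.83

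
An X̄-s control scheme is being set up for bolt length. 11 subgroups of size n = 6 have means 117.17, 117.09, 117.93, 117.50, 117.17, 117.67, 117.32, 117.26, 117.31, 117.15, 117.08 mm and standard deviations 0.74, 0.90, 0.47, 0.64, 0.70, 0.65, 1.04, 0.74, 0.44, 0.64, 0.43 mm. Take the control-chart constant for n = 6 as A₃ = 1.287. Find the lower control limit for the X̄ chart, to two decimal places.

116.47

X̄̄ = (117.17 + 117.09 + 117.93 + 117.50 + 117.17 + 117.67 + 117.32 + 117.26 + 117.31 + 117.15 + 117.08) / 11 = 117.3318
s̄ = (0.74 + 0.90 + 0.47 + 0.64 + 0.70 + 0.65 + 1.04 + 0.74 + 0.44 + 0.64 + 0.43) / 11 = 0.6718
LCL = X̄̄ − A₃·s̄ = 117.3318 − 1.287 × 0.6718 = 116.4672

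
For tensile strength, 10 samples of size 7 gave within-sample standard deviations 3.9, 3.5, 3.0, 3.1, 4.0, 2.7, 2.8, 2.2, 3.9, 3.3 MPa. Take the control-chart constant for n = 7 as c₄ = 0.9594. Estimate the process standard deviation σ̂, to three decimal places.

s̄ = (3.9 + 3.5 + 3.0 + 3.1 + 4.0 + 2.7 + 2.8 + 2.2 + 3.9 + 3.3) / 10 = 3.2400
σ̂ = s̄ / c₄ = 3.2400 / 0.9594 = 3.3771

3.377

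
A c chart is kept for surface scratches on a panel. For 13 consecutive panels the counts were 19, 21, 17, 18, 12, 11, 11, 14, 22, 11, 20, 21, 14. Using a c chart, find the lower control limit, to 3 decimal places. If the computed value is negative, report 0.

4.145

c̄ = (19 + 21 + 17 + 18 + 12 + 11 + 11 + 14 + 22 + 11 + 20 + 21 + 14) / 13 = 211 / 13 = 16.2308
LCL = c̄ − 3√c̄ = 16.2308 − 3 × 4.0287 = 4.1445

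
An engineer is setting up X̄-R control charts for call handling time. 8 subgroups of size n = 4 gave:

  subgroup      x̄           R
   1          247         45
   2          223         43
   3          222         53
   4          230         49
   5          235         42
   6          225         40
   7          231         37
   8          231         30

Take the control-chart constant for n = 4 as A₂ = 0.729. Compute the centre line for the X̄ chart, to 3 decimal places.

230.500

X̄̄ = (247 + 223 + 222 + 230 + 235 + 225 + 231 + 231) / 8 = 1844.0000 / 8 = 230.5000
CL = X̄̄ = 230.5000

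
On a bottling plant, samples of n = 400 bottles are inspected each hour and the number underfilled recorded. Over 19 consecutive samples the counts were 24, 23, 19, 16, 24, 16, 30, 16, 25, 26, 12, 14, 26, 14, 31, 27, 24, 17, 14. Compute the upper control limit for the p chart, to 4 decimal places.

p̄ = Σdᵢ / (k·n) = 398 / (19 × 400) = 0.05237
UCL = p̄ + 3·√(p̄(1−p̄)/n) = 0.05237 + 3 × √(0.05237×0.94763/400) = 0.05237 + 3 × 0.01114 = 0.08578

0.0858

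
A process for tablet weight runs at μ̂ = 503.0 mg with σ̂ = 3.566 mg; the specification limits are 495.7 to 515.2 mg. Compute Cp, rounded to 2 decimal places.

Cp = (USL − LSL) / (6σ̂) = (515.2 − 495.7) / (6 × 3.566) = 19.5000 / 21.3960 = 0.9114

0.91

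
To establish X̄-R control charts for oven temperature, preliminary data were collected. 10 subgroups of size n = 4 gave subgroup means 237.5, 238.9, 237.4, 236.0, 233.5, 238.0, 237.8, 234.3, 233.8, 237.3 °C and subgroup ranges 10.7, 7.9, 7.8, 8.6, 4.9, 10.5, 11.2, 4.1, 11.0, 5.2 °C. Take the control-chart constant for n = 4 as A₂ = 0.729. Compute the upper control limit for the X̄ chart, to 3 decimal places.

242.421

X̄̄ = (237.5 + 238.9 + 237.4 + 236.0 + 233.5 + 238.0 + 237.8 + 234.3 + 233.8 + 237.3) / 10 = 2364.5000 / 10 = 236.4500
R̄ = (10.7 + 7.9 + 7.8 + 8.6 + 4.9 + 10.5 + 11.2 + 4.1 + 11.0 + 5.2) / 10 = 81.9000 / 10 = 8.1900
UCL = X̄̄ + A₂·R̄ = 236.4500 + 0.729 × 8.1900 = 242.4205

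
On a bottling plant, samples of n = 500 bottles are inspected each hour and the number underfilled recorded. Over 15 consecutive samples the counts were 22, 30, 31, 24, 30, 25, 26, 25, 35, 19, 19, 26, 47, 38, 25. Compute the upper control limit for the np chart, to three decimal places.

p̄ = Σdᵢ / (k·n) = 422 / (15 × 500) = 0.05627
UCL = np̄ + 3·√(np̄(1−p̄)) = 28.1333 + 3 × √(28.1333×0.94373) = 28.1333 + 3 × 5.1527 = 43.5914

43.591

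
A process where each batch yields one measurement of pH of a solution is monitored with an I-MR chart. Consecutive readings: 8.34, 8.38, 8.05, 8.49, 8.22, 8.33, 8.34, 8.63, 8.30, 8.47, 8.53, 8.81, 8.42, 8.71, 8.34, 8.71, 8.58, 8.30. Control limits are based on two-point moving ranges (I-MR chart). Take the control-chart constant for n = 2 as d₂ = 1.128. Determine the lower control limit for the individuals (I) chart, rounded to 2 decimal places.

7.79

X̄ = (8.34 + 8.38 + 8.05 + 8.49 + 8.22 + 8.33 + 8.34 + 8.63 + 8.30 + 8.47 + 8.53 + 8.81 + 8.42 + 8.71 + 8.34 + 8.71 + 8.58 + 8.30) / 18 = 8.4417
Moving ranges: 0.04, 0.33, 0.44, 0.27, 0.11, 0.01, 0.29, 0.33, 0.17, 0.06, 0.28, 0.39, 0.29, 0.37, 0.37, 0.13, 0.28; M̄R̄ = 4.1600 / 17 = 0.2447
LCL = X̄ − 3·M̄R̄/d₂ = 8.4417 − 3 × 0.2447 / 1.128 = 7.7909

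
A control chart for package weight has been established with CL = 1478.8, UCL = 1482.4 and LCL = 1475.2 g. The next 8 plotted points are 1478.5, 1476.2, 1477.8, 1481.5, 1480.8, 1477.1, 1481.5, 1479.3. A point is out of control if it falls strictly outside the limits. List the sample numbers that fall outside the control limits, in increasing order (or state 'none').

All 8 points lie within [1475.2, 1482.4].

none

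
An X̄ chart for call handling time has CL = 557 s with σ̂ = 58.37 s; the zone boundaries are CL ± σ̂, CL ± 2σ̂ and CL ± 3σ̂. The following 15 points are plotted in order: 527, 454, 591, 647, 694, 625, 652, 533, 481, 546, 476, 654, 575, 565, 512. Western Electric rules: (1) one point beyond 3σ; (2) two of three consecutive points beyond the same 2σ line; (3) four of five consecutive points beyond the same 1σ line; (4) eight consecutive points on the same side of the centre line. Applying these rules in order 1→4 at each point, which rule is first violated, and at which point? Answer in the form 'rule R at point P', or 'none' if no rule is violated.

Zone of each point (C = within 1σ̂, B = 1σ̂–2σ̂, A = 2σ̂–3σ̂, * = beyond 3σ̂; sign = side of CL): 1:-C, 2:-B, 3:+C, 4:+B, 5:+A, 6:+B, 7:+B, 8:-C, 9:-B, 10:-C, 11:-B, 12:+B, 13:+C, 14:+C, 15:-C
Rule 3 (four of five consecutive points beyond the same 1σ limit) is satisfied at point 7.

rule 3 at point 7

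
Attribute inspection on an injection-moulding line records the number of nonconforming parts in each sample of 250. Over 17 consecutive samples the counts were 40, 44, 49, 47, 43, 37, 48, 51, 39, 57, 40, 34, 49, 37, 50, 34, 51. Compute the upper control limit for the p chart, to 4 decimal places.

p̄ = Σdᵢ / (k·n) = 750 / (17 × 250) = 0.17647
UCL = p̄ + 3·√(p̄(1−p̄)/n) = 0.17647 + 3 × √(0.17647×0.82353/250) = 0.17647 + 3 × 0.02411 = 0.24880

0.2488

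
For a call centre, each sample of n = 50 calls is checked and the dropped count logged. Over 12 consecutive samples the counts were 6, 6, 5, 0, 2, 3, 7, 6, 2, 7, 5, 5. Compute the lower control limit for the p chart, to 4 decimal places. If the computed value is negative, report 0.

p̄ = Σdᵢ / (k·n) = 54 / (12 × 50) = 0.09000
LCL = p̄ − 3·√(p̄(1−p̄)/n) = 0.09000 − 3 × 0.04047 = -0.03142 → 0 (negative, so LCL = 0)

0.0000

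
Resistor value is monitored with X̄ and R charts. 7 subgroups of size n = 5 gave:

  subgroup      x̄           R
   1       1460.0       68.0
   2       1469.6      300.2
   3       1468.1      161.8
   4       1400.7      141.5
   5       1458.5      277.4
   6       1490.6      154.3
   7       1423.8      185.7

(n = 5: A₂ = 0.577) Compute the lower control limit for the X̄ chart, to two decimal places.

X̄̄ = (1460.0 + 1469.6 + 1468.1 + 1400.7 + 1458.5 + 1490.6 + 1423.8) / 7 = 10171.3000 / 7 = 1453.0429
R̄ = (68.0 + 300.2 + 161.8 + 141.5 + 277.4 + 154.3 + 185.7) / 7 = 1288.9000 / 7 = 184.1286
LCL = X̄̄ − A₂·R̄ = 1453.0429 − 0.577 × 184.1286 = 1346.8007

1346.80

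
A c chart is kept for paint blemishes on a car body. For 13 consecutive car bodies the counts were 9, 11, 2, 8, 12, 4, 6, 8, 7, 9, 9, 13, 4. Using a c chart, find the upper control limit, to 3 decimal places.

c̄ = (9 + 11 + 2 + 8 + 12 + 4 + 6 + 8 + 7 + 9 + 9 + 13 + 4) / 13 = 102 / 13 = 7.8462
UCL = c̄ + 3√c̄ = 7.8462 + 3 × √7.8462 = 7.8462 + 3 × 2.8011 = 16.2494

16.249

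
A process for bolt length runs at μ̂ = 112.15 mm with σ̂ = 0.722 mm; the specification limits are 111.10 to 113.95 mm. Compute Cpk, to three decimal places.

0.485

Cpu = (USL − μ̂) / (3σ̂) = (113.95 − 112.15) / (3 × 0.722) = 0.8310; Cpl = (μ̂ − LSL) / (3σ̂) = (112.15 − 111.10) / (3 × 0.722) = 0.4848; Cpk = min(Cpu, Cpl) = 0.4848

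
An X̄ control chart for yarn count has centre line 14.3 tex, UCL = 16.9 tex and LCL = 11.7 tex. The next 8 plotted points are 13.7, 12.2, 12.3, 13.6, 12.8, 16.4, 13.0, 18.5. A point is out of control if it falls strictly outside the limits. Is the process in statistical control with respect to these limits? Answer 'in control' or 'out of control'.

out of control

Compare each point to [11.7, 16.9]: sample 8 = 18.5 > UCL.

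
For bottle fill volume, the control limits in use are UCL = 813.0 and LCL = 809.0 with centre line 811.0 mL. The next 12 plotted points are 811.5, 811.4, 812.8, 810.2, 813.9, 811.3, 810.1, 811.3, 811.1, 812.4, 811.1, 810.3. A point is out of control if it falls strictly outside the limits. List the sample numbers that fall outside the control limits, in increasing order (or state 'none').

5

Compare each point to [809.0, 813.0]: sample 5 = 813.9 > UCL.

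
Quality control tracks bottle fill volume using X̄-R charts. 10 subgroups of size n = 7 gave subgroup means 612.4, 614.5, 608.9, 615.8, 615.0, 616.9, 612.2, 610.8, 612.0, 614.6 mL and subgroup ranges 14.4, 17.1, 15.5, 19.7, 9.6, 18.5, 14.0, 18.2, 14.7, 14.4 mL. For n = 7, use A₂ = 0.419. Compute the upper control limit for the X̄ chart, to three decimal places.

619.851

X̄̄ = (612.4 + 614.5 + 608.9 + 615.8 + 615.0 + 616.9 + 612.2 + 610.8 + 612.0 + 614.6) / 10 = 6133.1000 / 10 = 613.3100
R̄ = (14.4 + 17.1 + 15.5 + 19.7 + 9.6 + 18.5 + 14.0 + 18.2 + 14.7 + 14.4) / 10 = 156.1000 / 10 = 15.6100
UCL = X̄̄ + A₂·R̄ = 613.3100 + 0.419 × 15.6100 = 619.8506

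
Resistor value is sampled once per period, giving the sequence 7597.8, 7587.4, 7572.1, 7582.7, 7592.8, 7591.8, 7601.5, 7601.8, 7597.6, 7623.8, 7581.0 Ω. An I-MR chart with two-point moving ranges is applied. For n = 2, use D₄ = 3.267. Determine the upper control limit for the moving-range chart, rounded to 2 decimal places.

42.67

Moving ranges: 10.4, 15.3, 10.6, 10.1, 1.0, 9.7, 0.3, 4.2, 26.2, 42.8; M̄R̄ = 130.6000 / 10 = 13.0600
UCL_MR = D₄·M̄R̄ = 3.267 × 13.0600 = 42.6670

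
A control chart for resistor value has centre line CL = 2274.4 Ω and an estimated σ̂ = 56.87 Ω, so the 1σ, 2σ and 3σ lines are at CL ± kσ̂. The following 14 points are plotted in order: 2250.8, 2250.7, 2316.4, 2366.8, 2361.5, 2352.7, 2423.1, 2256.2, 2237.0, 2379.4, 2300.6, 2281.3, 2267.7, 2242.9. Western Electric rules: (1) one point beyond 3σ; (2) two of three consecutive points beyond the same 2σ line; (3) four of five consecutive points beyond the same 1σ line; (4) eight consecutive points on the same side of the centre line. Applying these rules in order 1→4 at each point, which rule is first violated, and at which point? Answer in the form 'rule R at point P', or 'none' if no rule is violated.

rule 3 at point 7

Zone of each point (C = within 1σ̂, B = 1σ̂–2σ̂, A = 2σ̂–3σ̂, * = beyond 3σ̂; sign = side of CL): 1:-C, 2:-C, 3:+C, 4:+B, 5:+B, 6:+B, 7:+A, 8:-C, 9:-C, 10:+B, 11:+C, 12:+C, 13:-C, 14:-C
Rule 3 (four of five consecutive points beyond the same 1σ limit) is satisfied at point 7.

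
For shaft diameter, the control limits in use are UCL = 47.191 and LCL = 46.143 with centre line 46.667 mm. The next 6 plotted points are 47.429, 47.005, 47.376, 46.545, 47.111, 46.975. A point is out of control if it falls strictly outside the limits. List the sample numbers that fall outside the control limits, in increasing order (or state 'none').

Compare each point to [46.143, 47.191]: sample 1 = 47.429 > UCL; sample 3 = 47.376 > UCL.

1, 3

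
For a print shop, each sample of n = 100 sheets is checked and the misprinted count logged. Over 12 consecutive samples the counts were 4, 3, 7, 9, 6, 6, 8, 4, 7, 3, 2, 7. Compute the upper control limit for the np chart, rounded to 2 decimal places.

p̄ = Σdᵢ / (k·n) = 66 / (12 × 100) = 0.05500
UCL = np̄ + 3·√(np̄(1−p̄)) = 5.5000 + 3 × √(5.5000×0.94500) = 5.5000 + 3 × 2.2798 = 12.3394

12.34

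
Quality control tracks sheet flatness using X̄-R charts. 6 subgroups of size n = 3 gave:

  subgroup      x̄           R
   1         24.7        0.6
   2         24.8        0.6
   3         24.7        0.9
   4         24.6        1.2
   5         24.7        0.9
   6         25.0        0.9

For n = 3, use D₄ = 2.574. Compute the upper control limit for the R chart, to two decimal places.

R̄ = (0.6 + 0.6 + 0.9 + 1.2 + 0.9 + 0.9) / 6 = 5.1000 / 6 = 0.8500
UCL_R = D₄·R̄ = 2.574 × 0.8500 = 2.1879

2.19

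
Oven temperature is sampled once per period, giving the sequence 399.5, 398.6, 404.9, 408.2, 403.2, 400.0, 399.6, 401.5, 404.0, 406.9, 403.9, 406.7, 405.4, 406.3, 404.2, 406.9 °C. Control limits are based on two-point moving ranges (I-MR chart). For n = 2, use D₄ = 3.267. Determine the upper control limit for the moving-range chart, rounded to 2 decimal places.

8.54

Moving ranges: 0.9, 6.3, 3.3, 5.0, 3.2, 0.4, 1.9, 2.5, 2.9, 3.0, 2.8, 1.3, 0.9, 2.1, 2.7; M̄R̄ = 39.2000 / 15 = 2.6133
UCL_MR = D₄·M̄R̄ = 3.267 × 2.6133 = 8.5378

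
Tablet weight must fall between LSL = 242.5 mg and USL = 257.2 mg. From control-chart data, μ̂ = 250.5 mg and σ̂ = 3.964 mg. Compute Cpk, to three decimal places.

0.563

Cpu = (USL − μ̂) / (3σ̂) = (257.2 − 250.5) / (3 × 3.964) = 0.5634; Cpl = (μ̂ − LSL) / (3σ̂) = (250.5 − 242.5) / (3 × 3.964) = 0.6727; Cpk = min(Cpu, Cpl) = 0.5634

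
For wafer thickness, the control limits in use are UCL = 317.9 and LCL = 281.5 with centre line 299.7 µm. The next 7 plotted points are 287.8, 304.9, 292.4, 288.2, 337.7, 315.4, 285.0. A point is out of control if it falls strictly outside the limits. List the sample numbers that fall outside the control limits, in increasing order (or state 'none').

Compare each point to [281.5, 317.9]: sample 5 = 337.7 > UCL.

5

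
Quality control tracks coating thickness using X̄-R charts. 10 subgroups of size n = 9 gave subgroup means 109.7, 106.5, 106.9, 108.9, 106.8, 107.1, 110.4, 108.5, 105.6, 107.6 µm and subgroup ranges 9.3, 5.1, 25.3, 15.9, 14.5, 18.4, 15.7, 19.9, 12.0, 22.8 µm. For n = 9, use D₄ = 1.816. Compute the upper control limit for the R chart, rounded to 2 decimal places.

R̄ = (9.3 + 5.1 + 25.3 + 15.9 + 14.5 + 18.4 + 15.7 + 19.9 + 12.0 + 22.8) / 10 = 158.9000 / 10 = 15.8900
UCL_R = D₄·R̄ = 1.816 × 15.8900 = 28.8562

28.86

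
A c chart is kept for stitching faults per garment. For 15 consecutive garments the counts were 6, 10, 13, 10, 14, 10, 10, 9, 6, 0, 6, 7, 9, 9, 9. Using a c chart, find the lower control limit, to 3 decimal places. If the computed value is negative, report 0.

c̄ = (6 + 10 + 13 + 10 + 14 + 10 + 10 + 9 + 6 + 0 + 6 + 7 + 9 + 9 + 9) / 15 = 128 / 15 = 8.5333
LCL = c̄ − 3√c̄ = 8.5333 − 3 × 2.9212 = -0.2302 → 0 (cannot be negative)

0.000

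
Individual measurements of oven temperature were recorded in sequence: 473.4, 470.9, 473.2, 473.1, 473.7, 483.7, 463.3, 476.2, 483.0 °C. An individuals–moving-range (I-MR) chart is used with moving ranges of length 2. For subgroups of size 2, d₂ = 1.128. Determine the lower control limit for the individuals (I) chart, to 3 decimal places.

456.016

X̄ = (473.4 + 470.9 + 473.2 + 473.1 + 473.7 + 483.7 + 463.3 + 476.2 + 483.0) / 9 = 474.5000
Moving ranges: 2.5, 2.3, 0.1, 0.6, 10.0, 20.4, 12.9, 6.8; M̄R̄ = 55.6000 / 8 = 6.9500
LCL = X̄ − 3·M̄R̄/d₂ = 474.5000 − 3 × 6.9500 / 1.128 = 456.0160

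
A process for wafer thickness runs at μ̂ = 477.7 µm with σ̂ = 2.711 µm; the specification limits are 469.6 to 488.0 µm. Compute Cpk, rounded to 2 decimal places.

1.00

Cpu = (USL − μ̂) / (3σ̂) = (488.0 − 477.7) / (3 × 2.711) = 1.2664; Cpl = (μ̂ − LSL) / (3σ̂) = (477.7 − 469.6) / (3 × 2.711) = 0.9959; Cpk = min(Cpu, Cpl) = 0.9959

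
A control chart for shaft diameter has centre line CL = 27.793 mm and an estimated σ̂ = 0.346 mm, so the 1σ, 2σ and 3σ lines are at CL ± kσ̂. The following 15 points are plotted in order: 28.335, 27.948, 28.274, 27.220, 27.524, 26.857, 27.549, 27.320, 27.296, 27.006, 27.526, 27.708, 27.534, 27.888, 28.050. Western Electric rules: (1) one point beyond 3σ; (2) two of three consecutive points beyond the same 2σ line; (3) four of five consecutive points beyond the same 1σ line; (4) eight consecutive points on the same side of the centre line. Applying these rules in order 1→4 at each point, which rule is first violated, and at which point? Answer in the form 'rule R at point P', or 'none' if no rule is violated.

rule 3 at point 10

Zone of each point (C = within 1σ̂, B = 1σ̂–2σ̂, A = 2σ̂–3σ̂, * = beyond 3σ̂; sign = side of CL): 1:+B, 2:+C, 3:+B, 4:-B, 5:-C, 6:-A, 7:-C, 8:-B, 9:-B, 10:-A, 11:-C, 12:-C, 13:-C, 14:+C, 15:+C
Rule 3 (four of five consecutive points beyond the same 1σ limit) is satisfied at point 10.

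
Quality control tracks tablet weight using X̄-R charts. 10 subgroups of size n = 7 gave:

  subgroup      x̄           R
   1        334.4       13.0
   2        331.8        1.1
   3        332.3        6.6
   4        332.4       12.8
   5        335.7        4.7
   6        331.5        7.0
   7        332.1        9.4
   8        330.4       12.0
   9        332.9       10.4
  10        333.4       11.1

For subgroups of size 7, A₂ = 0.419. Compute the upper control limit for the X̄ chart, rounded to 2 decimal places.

336.38

X̄̄ = (334.4 + 331.8 + 332.3 + 332.4 + 335.7 + 331.5 + 332.1 + 330.4 + 332.9 + 333.4) / 10 = 3326.9000 / 10 = 332.6900
R̄ = (13.0 + 1.1 + 6.6 + 12.8 + 4.7 + 7.0 + 9.4 + 12.0 + 10.4 + 11.1) / 10 = 88.1000 / 10 = 8.8100
UCL = X̄̄ + A₂·R̄ = 332.6900 + 0.419 × 8.8100 = 336.3814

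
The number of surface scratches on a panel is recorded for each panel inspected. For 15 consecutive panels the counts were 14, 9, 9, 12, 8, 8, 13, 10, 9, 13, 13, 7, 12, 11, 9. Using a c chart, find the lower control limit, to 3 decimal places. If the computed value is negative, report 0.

c̄ = (14 + 9 + 9 + 12 + 8 + 8 + 13 + 10 + 9 + 13 + 13 + 7 + 12 + 11 + 9) / 15 = 157 / 15 = 10.4667
LCL = c̄ − 3√c̄ = 10.4667 − 3 × 3.2352 = 0.7610

0.761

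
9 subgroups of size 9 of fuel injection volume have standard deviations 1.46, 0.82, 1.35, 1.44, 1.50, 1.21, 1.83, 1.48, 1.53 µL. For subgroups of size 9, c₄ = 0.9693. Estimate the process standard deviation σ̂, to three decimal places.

s̄ = (1.46 + 0.82 + 1.35 + 1.44 + 1.50 + 1.21 + 1.83 + 1.48 + 1.53) / 9 = 1.4022
σ̂ = s̄ / c₄ = 1.4022 / 0.9693 = 1.4466

1.447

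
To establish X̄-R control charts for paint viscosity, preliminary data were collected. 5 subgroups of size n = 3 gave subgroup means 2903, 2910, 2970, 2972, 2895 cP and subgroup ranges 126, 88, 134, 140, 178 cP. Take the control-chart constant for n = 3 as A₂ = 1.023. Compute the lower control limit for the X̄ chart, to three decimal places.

2793.736

X̄̄ = (2903 + 2910 + 2970 + 2972 + 2895) / 5 = 14650.0000 / 5 = 2930.0000
R̄ = (126 + 88 + 134 + 140 + 178) / 5 = 666.0000 / 5 = 133.2000
LCL = X̄̄ − A₂·R̄ = 2930.0000 − 1.023 × 133.2000 = 2793.7364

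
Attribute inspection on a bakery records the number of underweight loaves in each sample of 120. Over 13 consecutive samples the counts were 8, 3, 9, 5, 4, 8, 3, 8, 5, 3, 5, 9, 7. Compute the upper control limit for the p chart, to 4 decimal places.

0.1087

p̄ = Σdᵢ / (k·n) = 77 / (13 × 120) = 0.04936
UCL = p̄ + 3·√(p̄(1−p̄)/n) = 0.04936 + 3 × √(0.04936×0.95064/120) = 0.04936 + 3 × 0.01977 = 0.10868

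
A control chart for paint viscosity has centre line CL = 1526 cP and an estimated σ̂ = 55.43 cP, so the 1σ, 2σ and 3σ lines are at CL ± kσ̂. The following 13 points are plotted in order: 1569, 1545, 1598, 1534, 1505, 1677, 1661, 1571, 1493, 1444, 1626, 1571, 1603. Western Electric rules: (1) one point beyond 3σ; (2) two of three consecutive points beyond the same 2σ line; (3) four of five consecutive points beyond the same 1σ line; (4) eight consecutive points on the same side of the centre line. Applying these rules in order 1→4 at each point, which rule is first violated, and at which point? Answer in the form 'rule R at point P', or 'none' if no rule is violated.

Zone of each point (C = within 1σ̂, B = 1σ̂–2σ̂, A = 2σ̂–3σ̂, * = beyond 3σ̂; sign = side of CL): 1:+C, 2:+C, 3:+B, 4:+C, 5:-C, 6:+A, 7:+A, 8:+C, 9:-C, 10:-B, 11:+B, 12:+C, 13:+B
Rule 2 (two of three consecutive points beyond the same 2σ limit) is satisfied at point 7.

rule 2 at point 7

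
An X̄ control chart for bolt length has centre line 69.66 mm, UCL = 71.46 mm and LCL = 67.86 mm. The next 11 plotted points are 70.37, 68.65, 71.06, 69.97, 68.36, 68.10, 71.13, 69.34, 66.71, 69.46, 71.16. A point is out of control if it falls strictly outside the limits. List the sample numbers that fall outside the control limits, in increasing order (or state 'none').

Compare each point to [67.86, 71.46]: sample 9 = 66.71 < LCL.

9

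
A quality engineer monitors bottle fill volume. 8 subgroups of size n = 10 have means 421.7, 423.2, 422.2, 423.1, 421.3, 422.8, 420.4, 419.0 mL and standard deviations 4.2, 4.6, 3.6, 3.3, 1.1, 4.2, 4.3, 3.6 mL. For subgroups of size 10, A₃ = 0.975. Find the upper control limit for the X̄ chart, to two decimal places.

425.23

X̄̄ = (421.7 + 423.2 + 422.2 + 423.1 + 421.3 + 422.8 + 420.4 + 419.0) / 8 = 421.7125
s̄ = (4.2 + 4.6 + 3.6 + 3.3 + 1.1 + 4.2 + 4.3 + 3.6) / 8 = 3.6125
UCL = X̄̄ + A₃·s̄ = 421.7125 + 0.975 × 3.6125 = 425.2347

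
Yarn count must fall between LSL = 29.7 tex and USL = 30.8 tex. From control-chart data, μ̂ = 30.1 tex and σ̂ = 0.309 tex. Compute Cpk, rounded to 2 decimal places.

0.43

Cpu = (USL − μ̂) / (3σ̂) = (30.8 − 30.1) / (3 × 0.309) = 0.7551; Cpl = (μ̂ − LSL) / (3σ̂) = (30.1 − 29.7) / (3 × 0.309) = 0.4315; Cpk = min(Cpu, Cpl) = 0.4315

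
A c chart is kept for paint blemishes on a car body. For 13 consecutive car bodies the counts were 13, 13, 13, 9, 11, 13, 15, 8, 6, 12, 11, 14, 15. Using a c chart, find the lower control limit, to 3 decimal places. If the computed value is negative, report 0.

1.477

c̄ = (13 + 13 + 13 + 9 + 11 + 13 + 15 + 8 + 6 + 12 + 11 + 14 + 15) / 13 = 153 / 13 = 11.7692
LCL = c̄ − 3√c̄ = 11.7692 − 3 × 3.4306 = 1.4773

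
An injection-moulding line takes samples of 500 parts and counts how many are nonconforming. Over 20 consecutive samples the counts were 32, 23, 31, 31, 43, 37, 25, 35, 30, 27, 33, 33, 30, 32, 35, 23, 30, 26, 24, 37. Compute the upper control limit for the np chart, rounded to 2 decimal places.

46.99

p̄ = Σdᵢ / (k·n) = 617 / (20 × 500) = 0.06170
UCL = np̄ + 3·√(np̄(1−p̄)) = 30.8500 + 3 × √(30.8500×0.93830) = 30.8500 + 3 × 5.3802 = 46.9906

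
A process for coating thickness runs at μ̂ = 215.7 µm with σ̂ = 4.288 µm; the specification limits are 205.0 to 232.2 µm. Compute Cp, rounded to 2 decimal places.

1.06

Cp = (USL − LSL) / (6σ̂) = (232.2 − 205.0) / (6 × 4.288) = 27.2000 / 25.7280 = 1.0572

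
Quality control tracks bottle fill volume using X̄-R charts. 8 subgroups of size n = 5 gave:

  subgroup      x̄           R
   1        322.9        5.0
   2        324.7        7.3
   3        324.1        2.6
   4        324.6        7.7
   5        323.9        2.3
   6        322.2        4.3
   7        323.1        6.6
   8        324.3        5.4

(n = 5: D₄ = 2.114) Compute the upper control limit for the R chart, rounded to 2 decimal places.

10.89

R̄ = (5.0 + 7.3 + 2.6 + 7.7 + 2.3 + 4.3 + 6.6 + 5.4) / 8 = 41.2000 / 8 = 5.1500
UCL_R = D₄·R̄ = 2.114 × 5.1500 = 10.8871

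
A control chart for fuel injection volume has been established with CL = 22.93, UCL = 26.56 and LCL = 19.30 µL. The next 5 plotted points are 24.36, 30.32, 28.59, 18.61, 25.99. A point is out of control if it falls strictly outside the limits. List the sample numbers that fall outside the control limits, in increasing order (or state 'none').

Compare each point to [19.30, 26.56]: sample 2 = 30.32 > UCL; sample 3 = 28.59 > UCL; sample 4 = 18.61 < LCL.

2, 3, 4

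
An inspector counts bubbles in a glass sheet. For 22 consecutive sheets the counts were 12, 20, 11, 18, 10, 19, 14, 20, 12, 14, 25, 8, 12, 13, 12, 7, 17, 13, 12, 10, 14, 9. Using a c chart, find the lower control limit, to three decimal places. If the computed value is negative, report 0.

2.612

c̄ = (12 + 20 + 11 + 18 + 10 + 19 + 14 + 20 + 12 + 14 + 25 + 8 + 12 + 13 + 12 + 7 + 17 + 13 + 12 + 10 + 14 + 9) / 22 = 302 / 22 = 13.7273
LCL = c̄ − 3√c̄ = 13.7273 − 3 × 3.7050 = 2.6122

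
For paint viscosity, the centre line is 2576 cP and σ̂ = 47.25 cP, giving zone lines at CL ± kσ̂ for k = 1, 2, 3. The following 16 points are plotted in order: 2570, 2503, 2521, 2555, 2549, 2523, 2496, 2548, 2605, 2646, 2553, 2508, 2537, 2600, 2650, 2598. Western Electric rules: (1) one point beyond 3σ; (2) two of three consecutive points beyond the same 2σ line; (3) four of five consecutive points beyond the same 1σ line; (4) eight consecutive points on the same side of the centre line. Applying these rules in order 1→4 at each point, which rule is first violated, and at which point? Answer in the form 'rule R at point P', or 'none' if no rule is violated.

rule 4 at point 8

Zone of each point (C = within 1σ̂, B = 1σ̂–2σ̂, A = 2σ̂–3σ̂, * = beyond 3σ̂; sign = side of CL): 1:-C, 2:-B, 3:-B, 4:-C, 5:-C, 6:-B, 7:-B, 8:-C, 9:+C, 10:+B, 11:-C, 12:-B, 13:-C, 14:+C, 15:+B, 16:+C
Rule 4 (eight consecutive points on the same side of the centre line) is satisfied at point 8.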